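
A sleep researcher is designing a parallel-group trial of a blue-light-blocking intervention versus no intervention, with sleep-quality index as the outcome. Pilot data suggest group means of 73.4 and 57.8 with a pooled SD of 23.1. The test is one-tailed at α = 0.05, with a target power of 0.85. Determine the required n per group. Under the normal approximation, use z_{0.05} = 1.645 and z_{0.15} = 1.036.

Cohen's d = |M₁ − M₂| / SD_pooled = |73.4 − 57.8| / 23.1 = 15.6 / 23.1 = 0.675.
For two independent groups with equal n: n = 2·((z_{α} + z_β) / d)².
z_{α} + z_β = 1.645 + 1.036 = 2.681.
n = 2 × (2.681 / 0.675)² = 2 × 3.972² = 2 × 15.78 = 31.6.
Round up to the next whole participant.

n = 32 per group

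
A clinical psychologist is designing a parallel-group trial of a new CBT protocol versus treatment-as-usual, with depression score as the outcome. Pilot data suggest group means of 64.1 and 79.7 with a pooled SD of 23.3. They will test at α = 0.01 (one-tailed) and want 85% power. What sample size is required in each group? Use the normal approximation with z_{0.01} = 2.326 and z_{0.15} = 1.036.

Cohen's d = |M₁ − M₂| / SD_pooled = |64.1 − 79.7| / 23.3 = 15.6 / 23.3 = 0.670.
For two independent groups with equal n: n = 2·((z_{α} + z_β) / d)².
z_{α} + z_β = 2.326 + 1.036 = 3.362.
n = 2 × (3.362 / 0.670)² = 2 × 5.018² = 2 × 25.18 = 50.4.
Round up to the next whole participant.

n = 51 per group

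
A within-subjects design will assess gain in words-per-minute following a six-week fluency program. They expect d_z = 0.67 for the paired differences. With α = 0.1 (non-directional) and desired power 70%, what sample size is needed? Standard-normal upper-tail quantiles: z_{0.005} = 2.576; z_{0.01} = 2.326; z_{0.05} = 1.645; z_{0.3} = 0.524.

For a paired (one-sample on differences) test: n = ((z_{α/2} + z_β) / d)².
z_{α/2} + z_β = 1.645 + 0.524 = 2.169.
n = (2.169 / 0.67)² = 3.237² = 10.48.
Round up.

n = 11 pairs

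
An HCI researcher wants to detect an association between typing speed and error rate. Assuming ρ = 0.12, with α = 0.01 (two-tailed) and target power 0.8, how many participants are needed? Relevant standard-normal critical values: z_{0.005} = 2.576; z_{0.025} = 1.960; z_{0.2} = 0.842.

n = 807

Fisher's z: C = ½·ln((1+r)/(1−r)) = ½·ln(1.2727) = 0.1206.
n = ((z_{α/2} + z_β)/C)² + 3.
(2.576 + 0.842) / 0.1206 = 3.418 / 0.1206 = 28.342.
n = 28.342² + 3 = 803.25 + 3 = 806.2.
Round up.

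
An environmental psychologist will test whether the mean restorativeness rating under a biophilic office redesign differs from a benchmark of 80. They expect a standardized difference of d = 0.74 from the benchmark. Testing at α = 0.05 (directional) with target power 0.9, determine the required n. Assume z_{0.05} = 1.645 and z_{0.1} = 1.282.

n = 16

For a one-sample test: n = ((z_{α} + z_β) / d)².
z_{α} + z_β = 1.645 + 1.282 = 2.927.
n = (2.927 / 0.74)² = 3.955² = 15.65.
Round up.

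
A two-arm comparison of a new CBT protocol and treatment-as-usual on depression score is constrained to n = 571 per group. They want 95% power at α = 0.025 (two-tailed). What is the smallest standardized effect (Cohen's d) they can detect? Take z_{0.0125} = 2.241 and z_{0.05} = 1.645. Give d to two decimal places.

For two independent groups of n = 571 each: d_min = (z_{α/2} + z_β)·√(2/n).
z-sum = 2.241 + 1.645 = 3.886.
d_min = 3.886 × √(2/571) = 3.886 × 0.0592 = 0.230.

d_min ≈ 0.23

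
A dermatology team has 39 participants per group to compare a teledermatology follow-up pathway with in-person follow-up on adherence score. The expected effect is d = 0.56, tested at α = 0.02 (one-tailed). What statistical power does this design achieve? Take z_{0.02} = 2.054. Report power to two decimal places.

For two equal groups, power = Φ(d·√(n/2) − z_{α}).
d·√(n/2) = 0.56 × √(39/2) = 0.56 × 4.416 = 2.473.
z_β = 2.473 − 2.054 = 0.419.
Power = Φ(0.419) = 0.662.

power ≈ 0.66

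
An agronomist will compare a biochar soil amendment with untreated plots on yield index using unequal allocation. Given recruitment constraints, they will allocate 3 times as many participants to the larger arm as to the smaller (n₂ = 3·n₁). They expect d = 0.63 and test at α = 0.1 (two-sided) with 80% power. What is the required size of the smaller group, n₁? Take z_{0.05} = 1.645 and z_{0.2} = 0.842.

n₁ = 21

With allocation ratio k = n₂/n₁ = 3, Var(x̄₁−x̄₂) = σ²(1/n₁ + 1/(k·n₁)) = σ²·(k+1)/(k·n₁).
So n₁ = (1 + 1/k)·((z_{α/2} + z_β)/d)² = 1.333 × (2.487/0.63)².
n₁ = 1.333 × 15.58 = 20.8.
Round up: n₁ = 21, giving n₂ = 3 × 21 = 63.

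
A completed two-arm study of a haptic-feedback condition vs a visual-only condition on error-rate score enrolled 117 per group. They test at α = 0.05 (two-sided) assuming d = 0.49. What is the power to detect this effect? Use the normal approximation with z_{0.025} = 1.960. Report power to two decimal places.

power ≈ 0.96

For two equal groups, power = Φ(d·√(n/2) − z_{α/2}).
d·√(n/2) = 0.49 × √(117/2) = 0.49 × 7.649 = 3.748.
z_β = 3.748 − 1.960 = 1.788.
Power = Φ(1.788) = 0.963.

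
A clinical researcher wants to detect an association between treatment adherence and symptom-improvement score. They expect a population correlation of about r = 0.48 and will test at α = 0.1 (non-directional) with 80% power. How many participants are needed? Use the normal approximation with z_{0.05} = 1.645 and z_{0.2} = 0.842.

Fisher's z: C = ½·ln((1+r)/(1−r)) = ½·ln(2.8462) = 0.5230.
n = ((z_{α/2} + z_β)/C)² + 3.
(1.645 + 0.842) / 0.5230 = 2.487 / 0.5230 = 4.755.
n = 4.755² + 3 = 22.61 + 3 = 25.6.
Round up.

n = 26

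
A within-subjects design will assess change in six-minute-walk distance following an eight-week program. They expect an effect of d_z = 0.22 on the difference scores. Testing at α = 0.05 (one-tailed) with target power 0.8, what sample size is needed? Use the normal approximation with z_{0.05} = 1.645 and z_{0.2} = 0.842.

For a paired (one-sample on differences) test: n = ((z_{α} + z_β) / d)².
z_{α} + z_β = 1.645 + 0.842 = 2.487.
n = (2.487 / 0.22)² = 11.305² = 127.79.
Round up.

n = 128 pairs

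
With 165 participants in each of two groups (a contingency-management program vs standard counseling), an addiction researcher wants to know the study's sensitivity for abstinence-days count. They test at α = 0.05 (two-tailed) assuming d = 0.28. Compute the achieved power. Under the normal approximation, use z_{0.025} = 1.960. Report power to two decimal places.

power ≈ 0.72

For two equal groups, power = Φ(d·√(n/2) − z_{α/2}).
d·√(n/2) = 0.28 × √(165/2) = 0.28 × 9.083 = 2.543.
z_β = 2.543 − 1.960 = 0.583.
Power = Φ(0.583) = 0.720.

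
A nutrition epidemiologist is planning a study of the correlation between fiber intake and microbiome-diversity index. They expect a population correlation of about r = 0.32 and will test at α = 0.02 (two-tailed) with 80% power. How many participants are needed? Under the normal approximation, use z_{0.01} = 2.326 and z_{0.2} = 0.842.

Fisher's z: C = ½·ln((1+r)/(1−r)) = ½·ln(1.9412) = 0.3316.
n = ((z_{α/2} + z_β)/C)² + 3.
(2.326 + 0.842) / 0.3316 = 3.168 / 0.3316 = 9.554.
n = 9.554² + 3 = 91.27 + 3 = 94.3.
Round up.

n = 95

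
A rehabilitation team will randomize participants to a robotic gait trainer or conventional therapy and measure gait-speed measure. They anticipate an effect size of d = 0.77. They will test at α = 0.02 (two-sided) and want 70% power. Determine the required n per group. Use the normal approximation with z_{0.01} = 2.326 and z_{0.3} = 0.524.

n = 28 per group

For two independent groups with equal n: n = 2·((z_{α/2} + z_β) / d)².
z_{α/2} + z_β = 2.326 + 0.524 = 2.850.
n = 2 × (2.850 / 0.77)² = 2 × 3.701² = 2 × 13.70 = 27.4.
Round up to the next whole participant.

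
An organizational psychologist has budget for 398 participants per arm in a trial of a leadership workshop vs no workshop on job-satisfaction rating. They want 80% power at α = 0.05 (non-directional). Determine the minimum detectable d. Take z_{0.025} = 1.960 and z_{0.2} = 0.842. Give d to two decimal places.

For two independent groups of n = 398 each: d_min = (z_{α/2} + z_β)·√(2/n).
z-sum = 1.960 + 0.842 = 2.802.
d_min = 2.802 × √(2/398) = 2.802 × 0.0709 = 0.199.

d_min ≈ 0.20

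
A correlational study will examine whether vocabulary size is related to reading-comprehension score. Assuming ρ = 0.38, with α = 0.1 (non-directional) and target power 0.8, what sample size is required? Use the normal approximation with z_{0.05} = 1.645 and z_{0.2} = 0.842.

Fisher's z: C = ½·ln((1+r)/(1−r)) = ½·ln(2.2258) = 0.4001.
n = ((z_{α/2} + z_β)/C)² + 3.
(1.645 + 0.842) / 0.4001 = 2.487 / 0.4001 = 6.216.
n = 6.216² + 3 = 38.64 + 3 = 41.6.
Round up.

n = 42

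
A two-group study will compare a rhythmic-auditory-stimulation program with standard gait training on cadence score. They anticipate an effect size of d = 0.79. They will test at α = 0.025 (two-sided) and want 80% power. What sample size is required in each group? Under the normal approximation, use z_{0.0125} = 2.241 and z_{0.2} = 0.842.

n = 31 per group

For two independent groups with equal n: n = 2·((z_{α/2} + z_β) / d)².
z_{α/2} + z_β = 2.241 + 0.842 = 3.083.
n = 2 × (3.083 / 0.79)² = 2 × 3.903² = 2 × 15.23 = 30.5.
Round up to the next whole participant.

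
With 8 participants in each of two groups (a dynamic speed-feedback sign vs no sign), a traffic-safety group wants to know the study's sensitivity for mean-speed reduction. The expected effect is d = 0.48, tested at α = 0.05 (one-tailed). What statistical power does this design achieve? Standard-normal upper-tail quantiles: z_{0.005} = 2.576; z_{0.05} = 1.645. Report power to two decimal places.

power ≈ 0.25

For two equal groups, power = Φ(d·√(n/2) − z_{α}).
d·√(n/2) = 0.48 × √(8/2) = 0.48 × 2.000 = 0.960.
z_β = 0.960 − 1.645 = -0.685.
Power = Φ(-0.685) = 0.247.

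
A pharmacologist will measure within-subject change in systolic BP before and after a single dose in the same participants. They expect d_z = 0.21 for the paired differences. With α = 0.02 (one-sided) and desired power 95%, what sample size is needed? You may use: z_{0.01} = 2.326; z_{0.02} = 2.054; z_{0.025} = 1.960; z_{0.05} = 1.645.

n = 311 pairs

For a paired (one-sample on differences) test: n = ((z_{α} + z_β) / d)².
z_{α} + z_β = 2.054 + 1.645 = 3.699.
n = (3.699 / 0.21)² = 17.614² = 310.26.
Round up.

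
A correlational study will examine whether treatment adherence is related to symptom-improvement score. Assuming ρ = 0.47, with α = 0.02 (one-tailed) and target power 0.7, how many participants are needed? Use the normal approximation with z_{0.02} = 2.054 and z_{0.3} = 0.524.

Fisher's z: C = ½·ln((1+r)/(1−r)) = ½·ln(2.7736) = 0.5101.
n = ((z_{α} + z_β)/C)² + 3.
(2.054 + 0.524) / 0.5101 = 2.578 / 0.5101 = 5.054.
n = 5.054² + 3 = 25.54 + 3 = 28.5.
Round up.

n = 29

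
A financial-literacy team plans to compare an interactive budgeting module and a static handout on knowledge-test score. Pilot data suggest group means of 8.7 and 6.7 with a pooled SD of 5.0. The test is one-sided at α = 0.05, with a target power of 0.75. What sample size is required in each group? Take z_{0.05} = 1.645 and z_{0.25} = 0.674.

Cohen's d = |M₁ − M₂| / SD_pooled = |8.7 − 6.7| / 5.0 = 2.0 / 5.0 = 0.400.
For two independent groups with equal n: n = 2·((z_{α} + z_β) / d)².
z_{α} + z_β = 1.645 + 0.674 = 2.319.
n = 2 × (2.319 / 0.400)² = 2 × 5.797² = 2 × 33.61 = 67.2.
Round up to the next whole participant.

n = 68 per group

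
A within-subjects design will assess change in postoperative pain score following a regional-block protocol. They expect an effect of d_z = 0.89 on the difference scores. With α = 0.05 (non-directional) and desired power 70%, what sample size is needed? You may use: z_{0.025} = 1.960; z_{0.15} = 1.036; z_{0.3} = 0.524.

For a paired (one-sample on differences) test: n = ((z_{α/2} + z_β) / d)².
z_{α/2} + z_β = 1.960 + 0.524 = 2.484.
n = (2.484 / 0.89)² = 2.791² = 7.79.
Round up.

n = 8 pairs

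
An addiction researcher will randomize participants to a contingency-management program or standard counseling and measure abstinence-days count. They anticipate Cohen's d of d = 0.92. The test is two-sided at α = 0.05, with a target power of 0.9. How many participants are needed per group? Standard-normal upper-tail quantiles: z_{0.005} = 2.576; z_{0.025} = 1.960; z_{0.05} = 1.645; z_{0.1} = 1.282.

n = 25 per group

For two independent groups with equal n: n = 2·((z_{α/2} + z_β) / d)².
z_{α/2} + z_β = 1.960 + 1.282 = 3.242.
n = 2 × (3.242 / 0.92)² = 2 × 3.524² = 2 × 12.42 = 24.8.
Round up to the next whole participant.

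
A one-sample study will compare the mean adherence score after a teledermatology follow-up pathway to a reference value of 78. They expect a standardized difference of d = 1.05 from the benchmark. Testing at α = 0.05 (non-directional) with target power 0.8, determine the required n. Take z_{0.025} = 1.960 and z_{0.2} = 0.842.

For a one-sample test: n = ((z_{α/2} + z_β) / d)².
z_{α/2} + z_β = 1.960 + 0.842 = 2.802.
n = (2.802 / 1.05)² = 2.669² = 7.12.
Round up.

n = 8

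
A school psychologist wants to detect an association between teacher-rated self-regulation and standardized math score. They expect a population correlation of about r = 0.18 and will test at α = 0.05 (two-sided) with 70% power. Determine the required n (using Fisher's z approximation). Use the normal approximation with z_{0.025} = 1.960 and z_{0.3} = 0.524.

n = 190

Fisher's z: C = ½·ln((1+r)/(1−r)) = ½·ln(1.4390) = 0.1820.
n = ((z_{α/2} + z_β)/C)² + 3.
(1.960 + 0.524) / 0.1820 = 2.484 / 0.1820 = 13.648.
n = 13.648² + 3 = 186.28 + 3 = 189.3.
Round up.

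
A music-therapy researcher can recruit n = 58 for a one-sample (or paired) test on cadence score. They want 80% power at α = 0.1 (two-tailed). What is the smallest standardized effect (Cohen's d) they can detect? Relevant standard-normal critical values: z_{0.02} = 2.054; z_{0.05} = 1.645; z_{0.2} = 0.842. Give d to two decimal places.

For a single sample (or paired design) of n = 58: d_min = (z_{α/2} + z_β)/√n.
z-sum = 1.645 + 0.842 = 2.487.
d_min = 2.487 / √58 = 2.487 / 7.616 = 0.327.

d_min ≈ 0.33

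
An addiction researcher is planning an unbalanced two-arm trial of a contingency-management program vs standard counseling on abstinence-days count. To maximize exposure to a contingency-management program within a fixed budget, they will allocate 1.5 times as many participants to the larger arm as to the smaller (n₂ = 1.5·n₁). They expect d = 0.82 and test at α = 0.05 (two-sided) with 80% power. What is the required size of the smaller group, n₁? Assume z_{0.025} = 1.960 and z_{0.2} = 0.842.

n₁ = 20

With allocation ratio k = n₂/n₁ = 1.5, Var(x̄₁−x̄₂) = σ²(1/n₁ + 1/(k·n₁)) = σ²·(k+1)/(k·n₁).
So n₁ = (1 + 1/k)·((z_{α/2} + z_β)/d)² = 1.667 × (2.802/0.82)².
n₁ = 1.667 × 11.68 = 19.5.
Round up: n₁ = 20, giving n₂ = 1.5 × 20 = 30.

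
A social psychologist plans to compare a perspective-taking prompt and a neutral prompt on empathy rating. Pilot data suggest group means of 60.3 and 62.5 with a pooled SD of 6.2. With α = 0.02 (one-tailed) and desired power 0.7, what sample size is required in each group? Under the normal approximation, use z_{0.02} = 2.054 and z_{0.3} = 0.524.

Cohen's d = |M₁ − M₂| / SD_pooled = |60.3 − 62.5| / 6.2 = 2.2 / 6.2 = 0.355.
For two independent groups with equal n: n = 2·((z_{α} + z_β) / d)².
z_{α} + z_β = 2.054 + 0.524 = 2.578.
n = 2 × (2.578 / 0.355)² = 2 × 7.262² = 2 × 52.74 = 105.5.
Round up to the next whole participant.

n = 106 per group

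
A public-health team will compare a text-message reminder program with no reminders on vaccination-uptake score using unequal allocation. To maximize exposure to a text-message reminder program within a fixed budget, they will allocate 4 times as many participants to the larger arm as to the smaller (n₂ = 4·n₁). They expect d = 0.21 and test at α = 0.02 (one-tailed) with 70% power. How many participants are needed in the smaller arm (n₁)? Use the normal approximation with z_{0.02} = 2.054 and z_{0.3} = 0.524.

n₁ = 189

With allocation ratio k = n₂/n₁ = 4, Var(x̄₁−x̄₂) = σ²(1/n₁ + 1/(k·n₁)) = σ²·(k+1)/(k·n₁).
So n₁ = (1 + 1/k)·((z_{α} + z_β)/d)² = 1.250 × (2.578/0.21)².
n₁ = 1.250 × 150.70 = 188.4.
Round up: n₁ = 189, giving n₂ = 4 × 189 = 756.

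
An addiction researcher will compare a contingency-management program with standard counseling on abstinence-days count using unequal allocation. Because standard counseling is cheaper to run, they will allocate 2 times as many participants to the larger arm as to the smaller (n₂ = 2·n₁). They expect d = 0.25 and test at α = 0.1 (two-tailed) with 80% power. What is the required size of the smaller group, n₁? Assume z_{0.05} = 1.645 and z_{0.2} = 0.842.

With allocation ratio k = n₂/n₁ = 2, Var(x̄₁−x̄₂) = σ²(1/n₁ + 1/(k·n₁)) = σ²·(k+1)/(k·n₁).
So n₁ = (1 + 1/k)·((z_{α/2} + z_β)/d)² = 1.500 × (2.487/0.25)².
n₁ = 1.500 × 98.96 = 148.4.
Round up: n₁ = 149, giving n₂ = 2 × 149 = 298.

n₁ = 149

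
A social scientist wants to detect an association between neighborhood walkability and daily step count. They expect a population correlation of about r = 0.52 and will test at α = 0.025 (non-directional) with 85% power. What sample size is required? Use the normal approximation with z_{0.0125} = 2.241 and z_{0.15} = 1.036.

Fisher's z: C = ½·ln((1+r)/(1−r)) = ½·ln(3.1667) = 0.5763.
n = ((z_{α/2} + z_β)/C)² + 3.
(2.241 + 1.036) / 0.5763 = 3.277 / 0.5763 = 5.686.
n = 5.686² + 3 = 32.33 + 3 = 35.3.
Round up.

n = 36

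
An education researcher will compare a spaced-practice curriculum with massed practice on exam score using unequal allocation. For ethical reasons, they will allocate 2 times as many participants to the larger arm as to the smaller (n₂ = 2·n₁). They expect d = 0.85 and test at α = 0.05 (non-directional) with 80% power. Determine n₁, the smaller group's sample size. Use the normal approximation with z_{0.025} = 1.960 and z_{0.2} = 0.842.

n₁ = 17

With allocation ratio k = n₂/n₁ = 2, Var(x̄₁−x̄₂) = σ²(1/n₁ + 1/(k·n₁)) = σ²·(k+1)/(k·n₁).
So n₁ = (1 + 1/k)·((z_{α/2} + z_β)/d)² = 1.500 × (2.802/0.85)².
n₁ = 1.500 × 10.87 = 16.3.
Round up: n₁ = 17, giving n₂ = 2 × 17 = 34.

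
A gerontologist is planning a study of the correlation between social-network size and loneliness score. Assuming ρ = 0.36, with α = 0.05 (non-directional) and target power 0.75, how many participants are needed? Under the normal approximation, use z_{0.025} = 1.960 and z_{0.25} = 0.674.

Fisher's z: C = ½·ln((1+r)/(1−r)) = ½·ln(2.1250) = 0.3769.
n = ((z_{α/2} + z_β)/C)² + 3.
(1.960 + 0.674) / 0.3769 = 2.634 / 0.3769 = 6.989.
n = 6.989² + 3 = 48.84 + 3 = 51.8.
Round up.

n = 52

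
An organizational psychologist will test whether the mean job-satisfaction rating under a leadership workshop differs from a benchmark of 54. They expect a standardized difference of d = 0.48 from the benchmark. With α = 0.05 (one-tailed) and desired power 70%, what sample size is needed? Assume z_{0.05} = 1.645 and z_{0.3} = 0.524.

n = 21

For a one-sample test: n = ((z_{α} + z_β) / d)².
z_{α} + z_β = 1.645 + 0.524 = 2.169.
n = (2.169 / 0.48)² = 4.519² = 20.42.
Round up.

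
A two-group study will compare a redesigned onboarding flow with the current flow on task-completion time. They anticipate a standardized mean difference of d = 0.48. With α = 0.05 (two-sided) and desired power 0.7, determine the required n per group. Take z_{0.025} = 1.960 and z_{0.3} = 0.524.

For two independent groups with equal n: n = 2·((z_{α/2} + z_β) / d)².
z_{α/2} + z_β = 1.960 + 0.524 = 2.484.
n = 2 × (2.484 / 0.48)² = 2 × 5.175² = 2 × 26.78 = 53.6.
Round up to the next whole participant.

n = 54 per group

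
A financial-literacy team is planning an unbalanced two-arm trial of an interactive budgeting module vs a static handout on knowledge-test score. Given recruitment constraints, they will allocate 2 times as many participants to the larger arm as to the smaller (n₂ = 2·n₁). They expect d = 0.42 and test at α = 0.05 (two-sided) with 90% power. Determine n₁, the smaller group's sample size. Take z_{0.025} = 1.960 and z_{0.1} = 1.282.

With allocation ratio k = n₂/n₁ = 2, Var(x̄₁−x̄₂) = σ²(1/n₁ + 1/(k·n₁)) = σ²·(k+1)/(k·n₁).
So n₁ = (1 + 1/k)·((z_{α/2} + z_β)/d)² = 1.500 × (3.242/0.42)².
n₁ = 1.500 × 59.58 = 89.4.
Round up: n₁ = 90, giving n₂ = 2 × 90 = 180.

n₁ = 90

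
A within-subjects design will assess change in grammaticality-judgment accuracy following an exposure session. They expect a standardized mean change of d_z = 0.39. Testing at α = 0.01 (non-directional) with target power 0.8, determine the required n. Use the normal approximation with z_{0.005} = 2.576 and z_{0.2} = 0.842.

n = 77 pairs

For a paired (one-sample on differences) test: n = ((z_{α/2} + z_β) / d)².
z_{α/2} + z_β = 2.576 + 0.842 = 3.418.
n = (3.418 / 0.39)² = 8.764² = 76.81.
Round up.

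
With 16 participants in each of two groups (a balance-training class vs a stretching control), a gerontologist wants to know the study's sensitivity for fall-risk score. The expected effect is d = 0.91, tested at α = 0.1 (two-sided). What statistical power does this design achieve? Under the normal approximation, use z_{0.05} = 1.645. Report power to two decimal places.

For two equal groups, power = Φ(d·√(n/2) − z_{α/2}).
d·√(n/2) = 0.91 × √(16/2) = 0.91 × 2.828 = 2.574.
z_β = 2.574 − 1.645 = 0.929.
Power = Φ(0.929) = 0.824.

power ≈ 0.82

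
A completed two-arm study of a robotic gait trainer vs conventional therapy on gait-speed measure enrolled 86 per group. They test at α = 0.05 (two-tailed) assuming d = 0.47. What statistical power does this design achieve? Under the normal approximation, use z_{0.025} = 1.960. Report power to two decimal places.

power ≈ 0.87

For two equal groups, power = Φ(d·√(n/2) − z_{α/2}).
d·√(n/2) = 0.47 × √(86/2) = 0.47 × 6.557 = 3.082.
z_β = 3.082 − 1.960 = 1.122.
Power = Φ(1.122) = 0.869.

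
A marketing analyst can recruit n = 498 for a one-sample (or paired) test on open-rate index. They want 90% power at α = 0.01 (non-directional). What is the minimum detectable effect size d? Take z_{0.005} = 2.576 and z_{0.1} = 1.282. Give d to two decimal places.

For a single sample (or paired design) of n = 498: d_min = (z_{α/2} + z_β)/√n.
z-sum = 2.576 + 1.282 = 3.858.
d_min = 3.858 / √498 = 3.858 / 22.316 = 0.173.

d_min ≈ 0.17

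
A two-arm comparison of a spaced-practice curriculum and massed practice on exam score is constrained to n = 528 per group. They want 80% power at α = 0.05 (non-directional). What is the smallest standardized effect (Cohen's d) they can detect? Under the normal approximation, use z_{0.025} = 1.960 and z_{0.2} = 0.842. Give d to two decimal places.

d_min ≈ 0.17

For two independent groups of n = 528 each: d_min = (z_{α/2} + z_β)·√(2/n).
z-sum = 1.960 + 0.842 = 2.802.
d_min = 2.802 × √(2/528) = 2.802 × 0.0615 = 0.172.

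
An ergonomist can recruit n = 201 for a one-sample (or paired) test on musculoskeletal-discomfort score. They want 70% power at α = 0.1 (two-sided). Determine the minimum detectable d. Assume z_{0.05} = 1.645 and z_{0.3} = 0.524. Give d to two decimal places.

d_min ≈ 0.15

For a single sample (or paired design) of n = 201: d_min = (z_{α/2} + z_β)/√n.
z-sum = 1.645 + 0.524 = 2.169.
d_min = 2.169 / √201 = 2.169 / 14.177 = 0.153.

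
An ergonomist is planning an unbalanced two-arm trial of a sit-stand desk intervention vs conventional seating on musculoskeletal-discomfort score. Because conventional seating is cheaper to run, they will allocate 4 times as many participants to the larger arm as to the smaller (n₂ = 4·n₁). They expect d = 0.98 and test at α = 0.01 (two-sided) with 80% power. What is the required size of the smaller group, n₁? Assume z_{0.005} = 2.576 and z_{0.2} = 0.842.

n₁ = 16

With allocation ratio k = n₂/n₁ = 4, Var(x̄₁−x̄₂) = σ²(1/n₁ + 1/(k·n₁)) = σ²·(k+1)/(k·n₁).
So n₁ = (1 + 1/k)·((z_{α/2} + z_β)/d)² = 1.250 × (3.418/0.98)².
n₁ = 1.250 × 12.16 = 15.2.
Round up: n₁ = 16, giving n₂ = 4 × 16 = 64.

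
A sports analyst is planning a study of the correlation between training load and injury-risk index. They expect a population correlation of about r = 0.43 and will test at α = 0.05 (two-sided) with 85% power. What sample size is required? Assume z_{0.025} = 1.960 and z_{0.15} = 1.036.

Fisher's z: C = ½·ln((1+r)/(1−r)) = ½·ln(2.5088) = 0.4599.
n = ((z_{α/2} + z_β)/C)² + 3.
(1.960 + 1.036) / 0.4599 = 2.996 / 0.4599 = 6.514.
n = 6.514² + 3 = 42.44 + 3 = 45.4.
Round up.

n = 46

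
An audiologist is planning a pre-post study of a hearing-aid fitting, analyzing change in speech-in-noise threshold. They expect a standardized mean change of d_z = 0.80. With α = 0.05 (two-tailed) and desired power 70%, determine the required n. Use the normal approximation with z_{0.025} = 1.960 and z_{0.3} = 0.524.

n = 10 pairs

For a paired (one-sample on differences) test: n = ((z_{α/2} + z_β) / d)².
z_{α/2} + z_β = 1.960 + 0.524 = 2.484.
n = (2.484 / 0.80)² = 3.105² = 9.64.
Round up.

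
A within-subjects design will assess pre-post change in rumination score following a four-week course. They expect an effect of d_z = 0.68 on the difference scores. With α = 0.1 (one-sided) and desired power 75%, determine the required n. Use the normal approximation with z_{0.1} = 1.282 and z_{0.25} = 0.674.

For a paired (one-sample on differences) test: n = ((z_{α} + z_β) / d)².
z_{α} + z_β = 1.282 + 0.674 = 1.956.
n = (1.956 / 0.68)² = 2.876² = 8.27.
Round up.

n = 9 pairs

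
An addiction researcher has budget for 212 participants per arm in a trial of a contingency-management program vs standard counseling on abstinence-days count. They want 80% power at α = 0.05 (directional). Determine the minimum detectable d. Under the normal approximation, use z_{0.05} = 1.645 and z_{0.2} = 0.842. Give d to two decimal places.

For two independent groups of n = 212 each: d_min = (z_{α} + z_β)·√(2/n).
z-sum = 1.645 + 0.842 = 2.487.
d_min = 2.487 × √(2/212) = 2.487 × 0.0971 = 0.242.

d_min ≈ 0.24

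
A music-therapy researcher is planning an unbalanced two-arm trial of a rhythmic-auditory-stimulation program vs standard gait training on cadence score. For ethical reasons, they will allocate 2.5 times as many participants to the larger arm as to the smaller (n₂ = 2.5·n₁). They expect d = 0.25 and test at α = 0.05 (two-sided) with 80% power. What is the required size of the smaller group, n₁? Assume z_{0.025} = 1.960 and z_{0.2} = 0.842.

With allocation ratio k = n₂/n₁ = 2.5, Var(x̄₁−x̄₂) = σ²(1/n₁ + 1/(k·n₁)) = σ²·(k+1)/(k·n₁).
So n₁ = (1 + 1/k)·((z_{α/2} + z_β)/d)² = 1.400 × (2.802/0.25)².
n₁ = 1.400 × 125.62 = 175.9.
Round up: n₁ = 176, giving n₂ = 2.5 × 176 = 440.

n₁ = 176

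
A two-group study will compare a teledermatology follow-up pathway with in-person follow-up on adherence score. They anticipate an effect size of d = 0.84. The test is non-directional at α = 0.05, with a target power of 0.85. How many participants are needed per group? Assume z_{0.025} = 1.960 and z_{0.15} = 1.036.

n = 26 per group

For two independent groups with equal n: n = 2·((z_{α/2} + z_β) / d)².
z_{α/2} + z_β = 1.960 + 1.036 = 2.996.
n = 2 × (2.996 / 0.84)² = 2 × 3.567² = 2 × 12.72 = 25.4.
Round up to the next whole participant.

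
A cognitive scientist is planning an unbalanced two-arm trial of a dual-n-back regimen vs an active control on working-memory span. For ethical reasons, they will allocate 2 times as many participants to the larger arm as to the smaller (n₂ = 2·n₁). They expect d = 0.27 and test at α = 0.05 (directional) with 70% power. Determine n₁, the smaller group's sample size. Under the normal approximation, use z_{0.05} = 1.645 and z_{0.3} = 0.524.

With allocation ratio k = n₂/n₁ = 2, Var(x̄₁−x̄₂) = σ²(1/n₁ + 1/(k·n₁)) = σ²·(k+1)/(k·n₁).
So n₁ = (1 + 1/k)·((z_{α} + z_β)/d)² = 1.500 × (2.169/0.27)².
n₁ = 1.500 × 64.53 = 96.8.
Round up: n₁ = 97, giving n₂ = 2 × 97 = 194.

n₁ = 97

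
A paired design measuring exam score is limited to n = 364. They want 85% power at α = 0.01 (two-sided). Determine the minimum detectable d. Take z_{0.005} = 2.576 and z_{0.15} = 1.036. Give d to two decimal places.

d_min ≈ 0.19

For a single sample (or paired design) of n = 364: d_min = (z_{α/2} + z_β)/√n.
z-sum = 2.576 + 1.036 = 3.612.
d_min = 3.612 / √364 = 3.612 / 19.079 = 0.189.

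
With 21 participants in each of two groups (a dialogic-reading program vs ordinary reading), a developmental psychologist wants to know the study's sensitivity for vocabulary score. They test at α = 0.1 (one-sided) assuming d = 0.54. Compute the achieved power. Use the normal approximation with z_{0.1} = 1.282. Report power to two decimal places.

power ≈ 0.68

For two equal groups, power = Φ(d·√(n/2) − z_{α}).
d·√(n/2) = 0.54 × √(21/2) = 0.54 × 3.240 = 1.750.
z_β = 1.750 − 1.282 = 0.468.
Power = Φ(0.468) = 0.680.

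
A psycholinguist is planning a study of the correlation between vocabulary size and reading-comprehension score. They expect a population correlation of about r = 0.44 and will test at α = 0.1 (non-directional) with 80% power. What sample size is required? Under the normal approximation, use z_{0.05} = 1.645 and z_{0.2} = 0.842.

n = 31

Fisher's z: C = ½·ln((1+r)/(1−r)) = ½·ln(2.5714) = 0.4722.
n = ((z_{α/2} + z_β)/C)² + 3.
(1.645 + 0.842) / 0.4722 = 2.487 / 0.4722 = 5.267.
n = 5.267² + 3 = 27.74 + 3 = 30.7.
Round up.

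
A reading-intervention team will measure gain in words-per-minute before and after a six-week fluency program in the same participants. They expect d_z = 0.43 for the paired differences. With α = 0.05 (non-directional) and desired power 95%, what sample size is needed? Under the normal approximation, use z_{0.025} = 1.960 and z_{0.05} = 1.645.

For a paired (one-sample on differences) test: n = ((z_{α/2} + z_β) / d)².
z_{α/2} + z_β = 1.960 + 1.645 = 3.605.
n = (3.605 / 0.43)² = 8.384² = 70.29.
Round up.

n = 71 pairs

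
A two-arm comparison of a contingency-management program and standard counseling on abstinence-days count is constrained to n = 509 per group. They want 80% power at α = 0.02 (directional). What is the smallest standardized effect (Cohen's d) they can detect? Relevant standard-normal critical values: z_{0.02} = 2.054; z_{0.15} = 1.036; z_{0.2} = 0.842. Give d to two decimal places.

For two independent groups of n = 509 each: d_min = (z_{α} + z_β)·√(2/n).
z-sum = 2.054 + 0.842 = 2.896.
d_min = 2.896 × √(2/509) = 2.896 × 0.0627 = 0.182.

d_min ≈ 0.18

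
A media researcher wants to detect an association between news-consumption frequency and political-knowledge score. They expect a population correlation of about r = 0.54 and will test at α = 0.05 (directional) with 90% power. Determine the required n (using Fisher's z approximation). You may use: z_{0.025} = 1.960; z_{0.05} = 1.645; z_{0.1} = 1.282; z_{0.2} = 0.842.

Fisher's z: C = ½·ln((1+r)/(1−r)) = ½·ln(3.3478) = 0.6042.
n = ((z_{α} + z_β)/C)² + 3.
(1.645 + 1.282) / 0.6042 = 2.927 / 0.6042 = 4.844.
n = 4.844² + 3 = 23.47 + 3 = 26.5.
Round up.

n = 27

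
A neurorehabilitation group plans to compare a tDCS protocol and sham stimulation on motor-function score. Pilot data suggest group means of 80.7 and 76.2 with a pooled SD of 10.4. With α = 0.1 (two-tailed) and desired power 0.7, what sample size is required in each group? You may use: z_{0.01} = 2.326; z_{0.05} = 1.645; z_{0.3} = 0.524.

n = 51 per group

Cohen's d = |M₁ − M₂| / SD_pooled = |80.7 − 76.2| / 10.4 = 4.5 / 10.4 = 0.433.
For two independent groups with equal n: n = 2·((z_{α/2} + z_β) / d)².
z_{α/2} + z_β = 1.645 + 0.524 = 2.169.
n = 2 × (2.169 / 0.433)² = 2 × 5.009² = 2 × 25.09 = 50.2.
Round up to the next whole participant.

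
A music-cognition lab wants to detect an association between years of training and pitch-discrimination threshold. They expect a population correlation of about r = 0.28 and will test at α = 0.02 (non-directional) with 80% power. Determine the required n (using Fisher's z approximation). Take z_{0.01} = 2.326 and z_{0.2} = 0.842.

Fisher's z: C = ½·ln((1+r)/(1−r)) = ½·ln(1.7778) = 0.2877.
n = ((z_{α/2} + z_β)/C)² + 3.
(2.326 + 0.842) / 0.2877 = 3.168 / 0.2877 = 11.011.
n = 11.011² + 3 = 121.25 + 3 = 124.3.
Round up.

n = 125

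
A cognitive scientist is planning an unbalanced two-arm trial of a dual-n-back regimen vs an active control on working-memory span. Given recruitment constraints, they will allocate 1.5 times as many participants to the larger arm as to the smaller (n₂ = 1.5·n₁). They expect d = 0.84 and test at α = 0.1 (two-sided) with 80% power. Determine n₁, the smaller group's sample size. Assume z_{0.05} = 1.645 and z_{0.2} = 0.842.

n₁ = 15

With allocation ratio k = n₂/n₁ = 1.5, Var(x̄₁−x̄₂) = σ²(1/n₁ + 1/(k·n₁)) = σ²·(k+1)/(k·n₁).
So n₁ = (1 + 1/k)·((z_{α/2} + z_β)/d)² = 1.667 × (2.487/0.84)².
n₁ = 1.667 × 8.77 = 14.6.
Round up: n₁ = 15, giving n₂ = ⌈1.5 × 15⌉ = ⌈22.5⌉ = 23.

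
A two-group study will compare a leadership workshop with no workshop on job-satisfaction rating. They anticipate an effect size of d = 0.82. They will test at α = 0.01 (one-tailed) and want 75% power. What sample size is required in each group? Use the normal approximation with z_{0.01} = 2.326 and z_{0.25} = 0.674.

n = 27 per group

For two independent groups with equal n: n = 2·((z_{α} + z_β) / d)².
z_{α} + z_β = 2.326 + 0.674 = 3.000.
n = 2 × (3.000 / 0.82)² = 2 × 3.659² = 2 × 13.38 = 26.8.
Round up to the next whole participant.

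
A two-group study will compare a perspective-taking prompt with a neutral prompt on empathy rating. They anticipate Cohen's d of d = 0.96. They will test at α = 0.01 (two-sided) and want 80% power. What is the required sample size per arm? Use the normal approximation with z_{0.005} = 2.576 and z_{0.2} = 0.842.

For two independent groups with equal n: n = 2·((z_{α/2} + z_β) / d)².
z_{α/2} + z_β = 2.576 + 0.842 = 3.418.
n = 2 × (3.418 / 0.96)² = 2 × 3.560² = 2 × 12.68 = 25.4.
Round up to the next whole participant.

n = 26 per group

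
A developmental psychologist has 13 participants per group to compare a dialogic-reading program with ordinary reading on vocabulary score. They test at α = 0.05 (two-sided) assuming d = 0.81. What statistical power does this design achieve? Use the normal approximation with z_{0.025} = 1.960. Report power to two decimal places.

power ≈ 0.54

For two equal groups, power = Φ(d·√(n/2) − z_{α/2}).
d·√(n/2) = 0.81 × √(13/2) = 0.81 × 2.550 = 2.065.
z_β = 2.065 − 1.960 = 0.105.
Power = Φ(0.105) = 0.542.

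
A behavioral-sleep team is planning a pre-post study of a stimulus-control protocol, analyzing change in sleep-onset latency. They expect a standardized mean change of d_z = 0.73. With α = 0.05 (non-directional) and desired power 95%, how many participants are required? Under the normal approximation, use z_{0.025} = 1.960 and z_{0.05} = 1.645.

n = 25 pairs

For a paired (one-sample on differences) test: n = ((z_{α/2} + z_β) / d)².
z_{α/2} + z_β = 1.960 + 1.645 = 3.605.
n = (3.605 / 0.73)² = 4.938² = 24.39.
Round up.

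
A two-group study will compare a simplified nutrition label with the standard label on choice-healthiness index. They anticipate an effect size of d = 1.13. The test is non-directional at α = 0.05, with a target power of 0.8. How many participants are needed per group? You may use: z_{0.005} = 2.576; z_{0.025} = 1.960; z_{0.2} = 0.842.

For two independent groups with equal n: n = 2·((z_{α/2} + z_β) / d)².
z_{α/2} + z_β = 1.960 + 0.842 = 2.802.
n = 2 × (2.802 / 1.13)² = 2 × 2.480² = 2 × 6.15 = 12.3.
Round up to the next whole participant.

n = 13 per group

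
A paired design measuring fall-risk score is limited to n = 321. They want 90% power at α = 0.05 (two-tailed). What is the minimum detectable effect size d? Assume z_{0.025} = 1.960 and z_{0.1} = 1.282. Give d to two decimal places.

For a single sample (or paired design) of n = 321: d_min = (z_{α/2} + z_β)/√n.
z-sum = 1.960 + 1.282 = 3.242.
d_min = 3.242 / √321 = 3.242 / 17.916 = 0.181.

d_min ≈ 0.18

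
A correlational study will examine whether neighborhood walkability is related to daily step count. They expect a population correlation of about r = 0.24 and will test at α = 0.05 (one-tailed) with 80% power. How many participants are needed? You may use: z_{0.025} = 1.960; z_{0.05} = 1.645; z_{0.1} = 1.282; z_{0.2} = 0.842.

n = 107

Fisher's z: C = ½·ln((1+r)/(1−r)) = ½·ln(1.6316) = 0.2448.
n = ((z_{α} + z_β)/C)² + 3.
(1.645 + 0.842) / 0.2448 = 2.487 / 0.2448 = 10.159.
n = 10.159² + 3 = 103.21 + 3 = 106.2.
Round up.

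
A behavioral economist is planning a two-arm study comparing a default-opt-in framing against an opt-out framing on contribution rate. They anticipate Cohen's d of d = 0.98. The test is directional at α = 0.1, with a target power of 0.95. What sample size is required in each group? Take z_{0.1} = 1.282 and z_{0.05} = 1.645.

n = 18 per group

For two independent groups with equal n: n = 2·((z_{α} + z_β) / d)².
z_{α} + z_β = 1.282 + 1.645 = 2.927.
n = 2 × (2.927 / 0.98)² = 2 × 2.987² = 2 × 8.92 = 17.8.
Round up to the next whole participant.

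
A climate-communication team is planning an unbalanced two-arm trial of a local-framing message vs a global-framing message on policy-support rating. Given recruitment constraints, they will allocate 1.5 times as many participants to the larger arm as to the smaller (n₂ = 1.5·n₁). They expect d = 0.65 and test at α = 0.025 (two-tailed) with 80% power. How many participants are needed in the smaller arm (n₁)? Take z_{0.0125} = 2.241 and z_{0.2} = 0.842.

n₁ = 38

With allocation ratio k = n₂/n₁ = 1.5, Var(x̄₁−x̄₂) = σ²(1/n₁ + 1/(k·n₁)) = σ²·(k+1)/(k·n₁).
So n₁ = (1 + 1/k)·((z_{α/2} + z_β)/d)² = 1.667 × (3.083/0.65)².
n₁ = 1.667 × 22.50 = 37.5.
Round up: n₁ = 38, giving n₂ = 1.5 × 38 = 57.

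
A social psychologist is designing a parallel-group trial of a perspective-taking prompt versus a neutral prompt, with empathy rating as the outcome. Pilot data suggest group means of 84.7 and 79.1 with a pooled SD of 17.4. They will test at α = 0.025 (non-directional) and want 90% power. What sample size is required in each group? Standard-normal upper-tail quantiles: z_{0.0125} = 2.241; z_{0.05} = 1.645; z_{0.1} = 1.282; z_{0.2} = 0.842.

Cohen's d = |M₁ − M₂| / SD_pooled = |84.7 − 79.1| / 17.4 = 5.6 / 17.4 = 0.322.
For two independent groups with equal n: n = 2·((z_{α/2} + z_β) / d)².
z_{α/2} + z_β = 2.241 + 1.282 = 3.523.
n = 2 × (3.523 / 0.322)² = 2 × 10.941² = 2 × 119.71 = 239.4.
Round up to the next whole participant.

n = 240 per group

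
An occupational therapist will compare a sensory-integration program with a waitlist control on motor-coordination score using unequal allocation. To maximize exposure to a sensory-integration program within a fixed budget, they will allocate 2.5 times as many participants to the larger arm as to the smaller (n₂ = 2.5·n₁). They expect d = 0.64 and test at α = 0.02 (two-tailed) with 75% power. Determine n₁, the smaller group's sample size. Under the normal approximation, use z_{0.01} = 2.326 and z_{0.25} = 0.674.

With allocation ratio k = n₂/n₁ = 2.5, Var(x̄₁−x̄₂) = σ²(1/n₁ + 1/(k·n₁)) = σ²·(k+1)/(k·n₁).
So n₁ = (1 + 1/k)·((z_{α/2} + z_β)/d)² = 1.400 × (3.000/0.64)².
n₁ = 1.400 × 21.97 = 30.8.
Round up: n₁ = 31, giving n₂ = ⌈2.5 × 31⌉ = ⌈77.5⌉ = 78.

n₁ = 31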